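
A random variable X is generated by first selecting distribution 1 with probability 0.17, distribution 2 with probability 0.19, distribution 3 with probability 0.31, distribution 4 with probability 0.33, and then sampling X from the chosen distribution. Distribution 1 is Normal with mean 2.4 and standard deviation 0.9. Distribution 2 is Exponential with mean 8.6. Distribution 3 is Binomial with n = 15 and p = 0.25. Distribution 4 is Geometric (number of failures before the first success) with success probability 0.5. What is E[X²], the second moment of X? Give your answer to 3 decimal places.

For each component E[X²] = Var + (mean)², giving 1: 6.57; 2: 147.92; 3: 16.875; 4: 3.
Overall E[X²] = 0.17·6.57 + 0.19·147.92 + 0.31·16.875 + 0.33·3 = 35.4429.

35.443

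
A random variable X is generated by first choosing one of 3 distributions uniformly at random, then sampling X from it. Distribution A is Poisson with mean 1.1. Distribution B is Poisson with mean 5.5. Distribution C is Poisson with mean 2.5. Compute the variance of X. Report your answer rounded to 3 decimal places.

6.402

Per component, A: μ=1.1, E[X²]=2.31; B: μ=5.5, E[X²]=35.75; C: μ=2.5, E[X²]=8.75.
E[X] = 0.333333·1.1 + 0.333333·5.5 + 0.333333·2.5 = 3.03333.
E[X²] = 0.333333·2.31 + 0.333333·35.75 + 0.333333·8.75 = 15.6033.
Var(X) = E[X²] − (E[X])² = 15.6033 − 9.20111 = 6.40222.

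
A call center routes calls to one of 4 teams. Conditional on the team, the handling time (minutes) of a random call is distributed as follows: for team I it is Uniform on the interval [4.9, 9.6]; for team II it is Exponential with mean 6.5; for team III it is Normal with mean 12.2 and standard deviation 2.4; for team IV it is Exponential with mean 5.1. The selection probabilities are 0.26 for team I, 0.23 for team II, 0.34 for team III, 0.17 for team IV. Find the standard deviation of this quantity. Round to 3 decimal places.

4.951

Per component, I: μ=7.25, E[X²]=54.4033; II: μ=6.5, E[X²]=84.5; III: μ=12.2, E[X²]=154.6; IV: μ=5.1, E[X²]=52.02.
E[X] = 0.26·7.25 + 0.23·6.5 + 0.34·12.2 + 0.17·5.1 = 8.395.
E[X²] = 0.26·54.4033 + 0.23·84.5 + 0.34·154.6 + 0.17·52.02 = 94.9873.
Var(X) = E[X²] − (E[X])² = 94.9873 − 70.476 = 24.5112.
SD(X) = √24.5112 = 4.95088.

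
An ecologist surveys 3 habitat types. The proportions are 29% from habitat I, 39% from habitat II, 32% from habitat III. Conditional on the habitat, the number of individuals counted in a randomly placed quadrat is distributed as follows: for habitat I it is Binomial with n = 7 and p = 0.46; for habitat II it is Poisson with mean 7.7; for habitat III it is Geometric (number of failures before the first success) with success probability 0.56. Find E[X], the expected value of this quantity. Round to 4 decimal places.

Component means — I: 3.22; II: 7.7; III: 0.785714.
E[X] = 0.29·3.22 + 0.39·7.7 + 0.32·0.785714 = 4.18823.

4.1882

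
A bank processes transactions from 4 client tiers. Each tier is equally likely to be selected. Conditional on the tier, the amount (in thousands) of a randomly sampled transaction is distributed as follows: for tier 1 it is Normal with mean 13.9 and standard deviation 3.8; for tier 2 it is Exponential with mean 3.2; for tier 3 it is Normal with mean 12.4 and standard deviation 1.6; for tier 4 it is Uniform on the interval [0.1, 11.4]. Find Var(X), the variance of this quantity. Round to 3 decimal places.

Per component, 1: μ=13.9, E[X²]=207.65; 2: μ=3.2, E[X²]=20.48; 3: μ=12.4, E[X²]=156.32; 4: μ=5.75, E[X²]=43.7033.
E[X] = 0.25·13.9 + 0.25·3.2 + 0.25·12.4 + 0.25·5.75 = 8.8125.
E[X²] = 0.25·207.65 + 0.25·20.48 + 0.25·156.32 + 0.25·43.7033 = 107.038.
Var(X) = E[X²] − (E[X])² = 107.038 − 77.6602 = 29.3782.

29.378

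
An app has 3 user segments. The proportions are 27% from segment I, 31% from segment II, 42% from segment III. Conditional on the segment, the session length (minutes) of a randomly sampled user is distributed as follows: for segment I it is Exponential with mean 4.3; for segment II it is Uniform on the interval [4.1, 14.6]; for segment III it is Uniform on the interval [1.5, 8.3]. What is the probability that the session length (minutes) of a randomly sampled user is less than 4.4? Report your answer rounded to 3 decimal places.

0.361

Conditional on each segment, P(X < 4.4): I: 0.640577; II: 0.0285714; III: 0.426471.
By total probability, P(X < 4.4) = 0.27·0.640577 + 0.31·0.0285714 + 0.42·0.426471 = 0.360931.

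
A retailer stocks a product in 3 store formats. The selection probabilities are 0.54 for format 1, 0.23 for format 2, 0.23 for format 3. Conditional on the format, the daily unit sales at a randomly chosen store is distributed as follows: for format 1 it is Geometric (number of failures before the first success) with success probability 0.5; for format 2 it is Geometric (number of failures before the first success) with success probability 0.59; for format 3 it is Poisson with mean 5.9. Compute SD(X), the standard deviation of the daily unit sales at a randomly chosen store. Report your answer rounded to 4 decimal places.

2.6711

Per component, 1: μ=1, E[X²]=3; 2: μ=0.694915, E[X²]=1.66073; 3: μ=5.9, E[X²]=40.71.
E[X] = 0.54·1 + 0.23·0.694915 + 0.23·5.9 = 2.05683.
E[X²] = 0.54·3 + 0.23·1.66073 + 0.23·40.71 = 11.3653.
Var(X) = E[X²] − (E[X])² = 11.3653 − 4.23055 = 7.13472.
SD(X) = √7.13472 = 2.67109.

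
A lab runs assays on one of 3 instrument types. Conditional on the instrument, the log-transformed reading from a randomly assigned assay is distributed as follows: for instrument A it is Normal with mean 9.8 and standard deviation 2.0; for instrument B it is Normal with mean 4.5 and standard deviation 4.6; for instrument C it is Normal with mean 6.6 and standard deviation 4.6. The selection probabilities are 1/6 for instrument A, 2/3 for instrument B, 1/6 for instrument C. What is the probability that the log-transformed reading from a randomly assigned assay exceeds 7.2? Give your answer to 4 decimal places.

Conditional on each instrument, P(X > 7.2): A: 0.9032; B: 0.278616; C: 0.448111.
By total probability, P(X > 7.2) = 0.166667·0.9032 + 0.666667·0.278616 + 0.166667·0.448111 = 0.410963.

0.4110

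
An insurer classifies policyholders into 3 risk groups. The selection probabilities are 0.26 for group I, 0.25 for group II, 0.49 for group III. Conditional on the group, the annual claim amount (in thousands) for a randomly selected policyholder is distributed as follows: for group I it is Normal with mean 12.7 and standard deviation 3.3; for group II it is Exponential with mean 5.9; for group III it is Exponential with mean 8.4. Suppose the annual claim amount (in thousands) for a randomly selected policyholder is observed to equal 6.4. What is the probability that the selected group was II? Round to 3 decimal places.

Likelihoods f(6.4 | ·): I: 0.0195423; II: 0.0572861; III: 0.0555686.
Posterior ∝ prior × likelihood. Numerator for II: 0.25·0.0572861 = 0.0143215.
Normalizing constant: 0.26·0.0195423 + 0.25·0.0572861 + 0.49·0.0555686 = 0.0466311.
P(II | observation) = 0.0143215 / 0.0466311 = 0.307123.

0.307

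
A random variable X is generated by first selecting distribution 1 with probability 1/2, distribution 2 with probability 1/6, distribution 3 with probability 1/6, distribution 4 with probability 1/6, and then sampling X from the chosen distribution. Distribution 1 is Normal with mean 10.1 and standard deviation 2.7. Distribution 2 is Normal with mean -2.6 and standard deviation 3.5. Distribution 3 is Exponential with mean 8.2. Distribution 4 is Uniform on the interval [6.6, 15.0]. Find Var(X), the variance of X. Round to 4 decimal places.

40.0714

Per component, 1: μ=10.1, E[X²]=109.3; 2: μ=-2.6, E[X²]=19.01; 3: μ=8.2, E[X²]=134.48; 4: μ=10.8, E[X²]=122.52.
E[X] = 0.5·10.1 + 0.166667·-2.6 + 0.166667·8.2 + 0.166667·10.8 = 7.78333.
E[X²] = 0.5·109.3 + 0.166667·19.01 + 0.166667·134.48 + 0.166667·122.52 = 100.652.
Var(X) = E[X²] − (E[X])² = 100.652 − 60.5803 = 40.0714.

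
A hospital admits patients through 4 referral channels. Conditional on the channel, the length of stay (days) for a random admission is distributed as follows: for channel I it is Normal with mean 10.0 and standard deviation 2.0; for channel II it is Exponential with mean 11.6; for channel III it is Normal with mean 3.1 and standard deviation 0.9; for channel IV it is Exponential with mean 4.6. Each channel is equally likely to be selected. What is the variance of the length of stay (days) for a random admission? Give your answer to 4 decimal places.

52.8094

Per component, I: μ=10, E[X²]=104; II: μ=11.6, E[X²]=269.12; III: μ=3.1, E[X²]=10.42; IV: μ=4.6, E[X²]=42.32.
E[X] = 0.25·10 + 0.25·11.6 + 0.25·3.1 + 0.25·4.6 = 7.325.
E[X²] = 0.25·104 + 0.25·269.12 + 0.25·10.42 + 0.25·42.32 = 106.465.
Var(X) = E[X²] − (E[X])² = 106.465 − 53.6556 = 52.8094.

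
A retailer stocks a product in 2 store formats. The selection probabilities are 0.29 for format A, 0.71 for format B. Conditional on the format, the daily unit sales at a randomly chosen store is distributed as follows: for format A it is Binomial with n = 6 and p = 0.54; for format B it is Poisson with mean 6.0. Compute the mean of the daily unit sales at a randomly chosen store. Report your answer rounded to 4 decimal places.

5.1996

Component means — A: 3.24; B: 6.
E[X] = 0.29·3.24 + 0.71·6 = 5.1996.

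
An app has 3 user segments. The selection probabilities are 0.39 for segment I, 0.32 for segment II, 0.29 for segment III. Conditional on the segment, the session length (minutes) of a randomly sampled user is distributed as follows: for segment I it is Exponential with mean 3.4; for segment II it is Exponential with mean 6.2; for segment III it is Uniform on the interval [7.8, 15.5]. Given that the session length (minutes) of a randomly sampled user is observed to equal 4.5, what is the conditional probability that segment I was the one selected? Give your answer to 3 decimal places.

0.550

Likelihoods f(4.5 | ·): I: 0.0782924; II: 0.0780539; III: 0.
Posterior ∝ prior × likelihood. Numerator for I: 0.39·0.0782924 = 0.030534.
Normalizing constant: 0.39·0.0782924 + 0.32·0.0780539 + 0.29·0 = 0.0555113.
P(I | observation) = 0.030534 / 0.0555113 = 0.550051.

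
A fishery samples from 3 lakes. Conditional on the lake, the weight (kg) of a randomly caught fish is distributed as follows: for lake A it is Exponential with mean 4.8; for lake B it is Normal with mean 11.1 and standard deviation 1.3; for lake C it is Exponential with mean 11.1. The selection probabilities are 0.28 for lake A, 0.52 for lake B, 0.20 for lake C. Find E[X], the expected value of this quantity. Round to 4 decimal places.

9.3360

Component means — A: 4.8; B: 11.1; C: 11.1.
E[X] = 0.28·4.8 + 0.52·11.1 + 0.2·11.1 = 9.336.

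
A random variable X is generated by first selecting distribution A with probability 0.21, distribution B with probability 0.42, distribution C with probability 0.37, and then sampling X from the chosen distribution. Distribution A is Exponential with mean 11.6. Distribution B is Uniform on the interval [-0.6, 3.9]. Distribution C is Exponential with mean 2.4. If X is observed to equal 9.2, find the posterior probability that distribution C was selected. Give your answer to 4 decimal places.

0.2894

Likelihoods f(9.2 | ·): A: 0.0390033; B: 0; C: 0.00901557.
Posterior ∝ prior × likelihood. Numerator for C: 0.37·0.00901557 = 0.00333576.
Normalizing constant: 0.21·0.0390033 + 0.42·0 + 0.37·0.00901557 = 0.0115265.
P(C | observation) = 0.00333576 / 0.0115265 = 0.2894.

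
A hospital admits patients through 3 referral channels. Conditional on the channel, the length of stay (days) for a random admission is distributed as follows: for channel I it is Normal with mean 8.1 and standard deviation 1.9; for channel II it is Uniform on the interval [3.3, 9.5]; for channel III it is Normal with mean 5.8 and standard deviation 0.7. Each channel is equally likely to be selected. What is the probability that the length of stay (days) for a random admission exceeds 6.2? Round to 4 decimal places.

0.5525

Conditional on each channel, P(X > 6.2): I: 0.841345; II: 0.532258; III: 0.283855.
By total probability, P(X > 6.2) = 0.333333·0.841345 + 0.333333·0.532258 + 0.333333·0.283855 = 0.552486.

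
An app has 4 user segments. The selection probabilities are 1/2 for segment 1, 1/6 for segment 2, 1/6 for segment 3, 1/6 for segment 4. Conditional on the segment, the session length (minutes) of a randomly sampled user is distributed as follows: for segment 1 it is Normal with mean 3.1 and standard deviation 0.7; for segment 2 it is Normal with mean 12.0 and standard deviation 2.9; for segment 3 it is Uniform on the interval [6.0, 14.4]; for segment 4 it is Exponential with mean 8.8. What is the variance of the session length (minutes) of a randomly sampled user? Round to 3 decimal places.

Per component, 1: μ=3.1, E[X²]=10.1; 2: μ=12, E[X²]=152.41; 3: μ=10.2, E[X²]=109.92; 4: μ=8.8, E[X²]=154.88.
E[X] = 0.5·3.1 + 0.166667·12 + 0.166667·10.2 + 0.166667·8.8 = 6.71667.
E[X²] = 0.5·10.1 + 0.166667·152.41 + 0.166667·109.92 + 0.166667·154.88 = 74.585.
Var(X) = E[X²] − (E[X])² = 74.585 − 45.1136 = 29.4714.

29.471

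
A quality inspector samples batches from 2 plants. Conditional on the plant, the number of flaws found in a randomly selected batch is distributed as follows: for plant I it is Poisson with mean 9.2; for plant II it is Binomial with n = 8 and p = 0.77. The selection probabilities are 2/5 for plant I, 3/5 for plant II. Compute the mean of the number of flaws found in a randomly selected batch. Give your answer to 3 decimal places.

7.376

Component means — I: 9.2; II: 6.16.
E[X] = 0.4·9.2 + 0.6·6.16 = 7.376.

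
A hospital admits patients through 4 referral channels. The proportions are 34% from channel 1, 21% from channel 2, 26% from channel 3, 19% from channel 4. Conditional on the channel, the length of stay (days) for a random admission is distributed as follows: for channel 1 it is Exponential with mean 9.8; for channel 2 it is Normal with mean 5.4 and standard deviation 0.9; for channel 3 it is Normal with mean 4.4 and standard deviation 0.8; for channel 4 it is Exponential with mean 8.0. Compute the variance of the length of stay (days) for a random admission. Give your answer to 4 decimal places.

Per component, 1: μ=9.8, E[X²]=192.08; 2: μ=5.4, E[X²]=29.97; 3: μ=4.4, E[X²]=20; 4: μ=8, E[X²]=128.
E[X] = 0.34·9.8 + 0.21·5.4 + 0.26·4.4 + 0.19·8 = 7.13.
E[X²] = 0.34·192.08 + 0.21·29.97 + 0.26·20 + 0.19·128 = 101.121.
Var(X) = E[X²] − (E[X])² = 101.121 − 50.8369 = 50.284.

50.2840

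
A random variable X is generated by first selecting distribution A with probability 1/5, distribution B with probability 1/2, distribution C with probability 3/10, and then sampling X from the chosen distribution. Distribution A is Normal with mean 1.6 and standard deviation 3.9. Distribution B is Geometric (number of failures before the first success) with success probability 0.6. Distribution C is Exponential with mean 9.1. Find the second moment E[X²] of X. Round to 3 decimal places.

54.018

For each component E[X²] = Var + (mean)², giving A: 17.77; B: 1.55556; C: 165.62.
Overall E[X²] = 0.2·17.77 + 0.5·1.55556 + 0.3·165.62 = 54.0178.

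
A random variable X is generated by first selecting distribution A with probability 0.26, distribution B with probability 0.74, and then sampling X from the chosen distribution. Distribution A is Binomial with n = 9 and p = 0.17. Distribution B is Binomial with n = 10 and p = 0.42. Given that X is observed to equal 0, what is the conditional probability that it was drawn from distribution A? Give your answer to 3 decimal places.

0.938

Likelihoods P(X=0 | ·): A: 0.18694; B: 0.00430804.
Posterior ∝ prior × likelihood. Numerator for A: 0.26·0.18694 = 0.0486045.
Normalizing constant: 0.26·0.18694 + 0.74·0.00430804 = 0.0517924.
P(A | observation) = 0.0486045 / 0.0517924 = 0.938448.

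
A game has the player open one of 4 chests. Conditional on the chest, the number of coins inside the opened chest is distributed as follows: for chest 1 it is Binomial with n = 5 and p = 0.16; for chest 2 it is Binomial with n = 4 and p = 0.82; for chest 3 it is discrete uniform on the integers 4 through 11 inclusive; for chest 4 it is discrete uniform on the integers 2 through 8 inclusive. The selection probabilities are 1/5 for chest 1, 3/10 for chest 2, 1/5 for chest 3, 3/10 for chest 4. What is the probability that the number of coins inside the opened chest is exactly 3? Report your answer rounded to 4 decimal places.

Conditional on each chest, P(X = 3): 1: 0.0289014; 2: 0.396985; 3: 0; 4: 0.142857.
By total probability, P(X = 3) = 0.2·0.0289014 + 0.3·0.396985 + 0.2·0 + 0.3·0.142857 = 0.167733.

0.1677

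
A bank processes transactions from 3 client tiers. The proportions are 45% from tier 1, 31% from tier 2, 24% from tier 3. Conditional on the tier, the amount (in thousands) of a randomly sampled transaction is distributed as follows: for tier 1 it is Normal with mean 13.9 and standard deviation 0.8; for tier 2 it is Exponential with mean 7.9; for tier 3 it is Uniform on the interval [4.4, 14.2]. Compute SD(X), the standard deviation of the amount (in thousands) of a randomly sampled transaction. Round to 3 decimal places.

5.386

Per component, 1: μ=13.9, E[X²]=193.85; 2: μ=7.9, E[X²]=124.82; 3: μ=9.3, E[X²]=94.4933.
E[X] = 0.45·13.9 + 0.31·7.9 + 0.24·9.3 = 10.936.
E[X²] = 0.45·193.85 + 0.31·124.82 + 0.24·94.4933 = 148.605.
Var(X) = E[X²] − (E[X])² = 148.605 − 119.596 = 29.009.
SD(X) = √29.009 = 5.386.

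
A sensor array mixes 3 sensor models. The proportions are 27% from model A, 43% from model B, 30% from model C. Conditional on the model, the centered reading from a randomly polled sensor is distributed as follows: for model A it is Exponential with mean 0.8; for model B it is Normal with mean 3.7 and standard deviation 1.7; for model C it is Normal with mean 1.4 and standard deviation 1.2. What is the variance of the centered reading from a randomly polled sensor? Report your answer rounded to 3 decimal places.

3.535

Per component, A: μ=0.8, E[X²]=1.28; B: μ=3.7, E[X²]=16.58; C: μ=1.4, E[X²]=3.4.
E[X] = 0.27·0.8 + 0.43·3.7 + 0.3·1.4 = 2.227.
E[X²] = 0.27·1.28 + 0.43·16.58 + 0.3·3.4 = 8.495.
Var(X) = E[X²] − (E[X])² = 8.495 − 4.95953 = 3.53547.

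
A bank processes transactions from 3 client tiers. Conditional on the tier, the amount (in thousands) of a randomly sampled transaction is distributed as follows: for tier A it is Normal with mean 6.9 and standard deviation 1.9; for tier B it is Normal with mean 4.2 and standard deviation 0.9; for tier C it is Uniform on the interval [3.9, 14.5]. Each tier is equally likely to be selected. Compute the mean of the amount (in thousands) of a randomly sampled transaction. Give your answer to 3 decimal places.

Component means — A: 6.9; B: 4.2; C: 9.2.
E[X] = 0.333333·6.9 + 0.333333·4.2 + 0.333333·9.2 = 6.76667.

6.767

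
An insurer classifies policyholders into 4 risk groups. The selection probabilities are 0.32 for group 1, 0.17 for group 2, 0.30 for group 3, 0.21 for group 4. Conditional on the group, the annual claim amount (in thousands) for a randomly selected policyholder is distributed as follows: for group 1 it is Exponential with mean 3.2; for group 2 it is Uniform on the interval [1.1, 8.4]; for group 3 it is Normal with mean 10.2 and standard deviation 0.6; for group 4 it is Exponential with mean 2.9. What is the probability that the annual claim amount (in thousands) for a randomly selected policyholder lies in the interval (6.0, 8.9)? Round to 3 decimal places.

0.106

Conditional on each group, P(6.0 < X < 8.9): 1: 0.091394; 2: 0.328767; 3: 0.0151301; 4: 0.0798472.
By total probability, P(6.0 < X < 8.9) = 0.32·0.091394 + 0.17·0.328767 + 0.3·0.0151301 + 0.21·0.0798472 = 0.106443.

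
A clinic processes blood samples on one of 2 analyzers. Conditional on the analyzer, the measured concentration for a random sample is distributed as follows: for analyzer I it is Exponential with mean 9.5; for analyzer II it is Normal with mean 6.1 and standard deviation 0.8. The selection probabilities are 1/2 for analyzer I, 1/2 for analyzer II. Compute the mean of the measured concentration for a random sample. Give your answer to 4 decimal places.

7.8000

Component means — I: 9.5; II: 6.1.
E[X] = 0.5·9.5 + 0.5·6.1 = 7.8.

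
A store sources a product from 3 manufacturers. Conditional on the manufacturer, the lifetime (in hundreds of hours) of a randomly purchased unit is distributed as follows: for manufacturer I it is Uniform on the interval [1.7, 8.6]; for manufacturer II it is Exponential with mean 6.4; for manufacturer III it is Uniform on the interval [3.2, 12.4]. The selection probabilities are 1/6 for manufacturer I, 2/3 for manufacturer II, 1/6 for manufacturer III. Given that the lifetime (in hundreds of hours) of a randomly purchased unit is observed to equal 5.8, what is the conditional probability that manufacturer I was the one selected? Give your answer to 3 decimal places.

Likelihoods f(5.8 | ·): I: 0.144928; II: 0.0631307; III: 0.108696.
Posterior ∝ prior × likelihood. Numerator for I: 0.166667·0.144928 = 0.0241546.
Normalizing constant: 0.166667·0.144928 + 0.666667·0.0631307 + 0.166667·0.108696 = 0.0843577.
P(I | observation) = 0.0241546 / 0.0843577 = 0.286335.

0.286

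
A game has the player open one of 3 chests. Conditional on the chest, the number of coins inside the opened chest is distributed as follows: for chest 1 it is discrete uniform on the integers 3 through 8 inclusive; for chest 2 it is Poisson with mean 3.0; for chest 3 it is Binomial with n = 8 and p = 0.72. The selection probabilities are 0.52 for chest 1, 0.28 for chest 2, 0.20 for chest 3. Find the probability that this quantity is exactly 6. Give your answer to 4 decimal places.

Conditional on each chest, P(X = 6): 1: 0.166667; 2: 0.0504094; 3: 0.305822.
By total probability, P(X = 6) = 0.52·0.166667 + 0.28·0.0504094 + 0.2·0.305822 = 0.161946.

0.1619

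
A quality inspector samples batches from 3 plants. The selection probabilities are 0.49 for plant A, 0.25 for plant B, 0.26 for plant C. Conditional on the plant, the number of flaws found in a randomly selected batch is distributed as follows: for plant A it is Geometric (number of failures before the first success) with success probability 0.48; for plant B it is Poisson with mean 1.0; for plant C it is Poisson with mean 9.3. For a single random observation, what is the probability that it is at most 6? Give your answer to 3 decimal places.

0.782

Conditional on each plant, P(X ≤ 6): A: 0.989719; B: 0.999917; C: 0.180803.
By total probability, P(X ≤ 6) = 0.49·0.989719 + 0.25·0.999917 + 0.26·0.180803 = 0.781951.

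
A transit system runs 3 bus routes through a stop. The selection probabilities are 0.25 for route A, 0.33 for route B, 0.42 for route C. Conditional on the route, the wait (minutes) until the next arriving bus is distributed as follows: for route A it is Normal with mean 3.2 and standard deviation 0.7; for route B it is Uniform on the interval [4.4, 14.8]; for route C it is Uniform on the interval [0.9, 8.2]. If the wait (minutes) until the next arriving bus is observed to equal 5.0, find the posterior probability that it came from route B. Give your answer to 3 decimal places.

Likelihoods f(5.0 | ·): A: 0.0208921; B: 0.0961538; C: 0.136986.
Posterior ∝ prior × likelihood. Numerator for B: 0.33·0.0961538 = 0.0317308.
Normalizing constant: 0.25·0.0208921 + 0.33·0.0961538 + 0.42·0.136986 = 0.094488.
P(B | observation) = 0.0317308 / 0.094488 = 0.335818.

0.336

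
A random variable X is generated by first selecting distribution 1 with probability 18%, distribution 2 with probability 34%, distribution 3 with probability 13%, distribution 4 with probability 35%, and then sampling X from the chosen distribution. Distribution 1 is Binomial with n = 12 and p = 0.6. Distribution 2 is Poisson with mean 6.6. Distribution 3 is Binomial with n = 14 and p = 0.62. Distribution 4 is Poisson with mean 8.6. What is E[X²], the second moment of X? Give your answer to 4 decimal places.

66.0233

For each component E[X²] = Var + (mean)², giving 1: 54.72; 2: 50.16; 3: 78.6408; 4: 82.56.
Overall E[X²] = 0.18·54.72 + 0.34·50.16 + 0.13·78.6408 + 0.35·82.56 = 66.0233.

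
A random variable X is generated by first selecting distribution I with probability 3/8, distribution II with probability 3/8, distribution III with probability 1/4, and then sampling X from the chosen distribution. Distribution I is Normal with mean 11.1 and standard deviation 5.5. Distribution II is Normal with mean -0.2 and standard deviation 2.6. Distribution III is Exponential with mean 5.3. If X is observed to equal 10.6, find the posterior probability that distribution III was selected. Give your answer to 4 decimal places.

0.1907

Likelihoods f(10.6 | ·): I: 0.0722358; II: 2.74905e-05; III: 0.025535.
Posterior ∝ prior × likelihood. Numerator for III: 0.25·0.025535 = 0.00638374.
Normalizing constant: 0.375·0.0722358 + 0.375·2.74905e-05 + 0.25·0.025535 = 0.0334825.
P(III | observation) = 0.00638374 / 0.0334825 = 0.190659.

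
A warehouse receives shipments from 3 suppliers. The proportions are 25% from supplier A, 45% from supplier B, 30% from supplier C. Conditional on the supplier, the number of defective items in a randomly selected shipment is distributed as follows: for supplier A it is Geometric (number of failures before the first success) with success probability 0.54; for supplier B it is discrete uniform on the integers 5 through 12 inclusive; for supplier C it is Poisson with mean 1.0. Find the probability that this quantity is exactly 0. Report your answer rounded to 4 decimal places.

Conditional on each supplier, P(X = 0): A: 0.54; B: 0; C: 0.367879.
By total probability, P(X = 0) = 0.25·0.54 + 0.45·0 + 0.3·0.367879 = 0.245364.

0.2454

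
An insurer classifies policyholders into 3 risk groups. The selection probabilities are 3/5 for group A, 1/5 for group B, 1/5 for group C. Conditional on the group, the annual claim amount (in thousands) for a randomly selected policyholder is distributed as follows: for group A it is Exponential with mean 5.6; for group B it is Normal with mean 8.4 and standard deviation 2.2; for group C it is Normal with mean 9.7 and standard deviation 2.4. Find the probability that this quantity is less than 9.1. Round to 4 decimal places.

0.6871

Conditional on each group, P(X < 9.1): A: 0.803088; B: 0.624826; C: 0.401294.
By total probability, P(X < 9.1) = 0.6·0.803088 + 0.2·0.624826 + 0.2·0.401294 = 0.687077.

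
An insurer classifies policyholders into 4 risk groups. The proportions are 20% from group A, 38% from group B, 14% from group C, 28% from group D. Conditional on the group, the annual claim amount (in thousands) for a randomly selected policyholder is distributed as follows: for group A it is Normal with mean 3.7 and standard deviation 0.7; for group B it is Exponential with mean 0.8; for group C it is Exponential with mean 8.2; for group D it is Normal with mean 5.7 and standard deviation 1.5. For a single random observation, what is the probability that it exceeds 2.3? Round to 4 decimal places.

0.5994

Conditional on each group, P(X > 2.3): A: 0.97725; B: 0.0564161; C: 0.755415; D: 0.988295.
By total probability, P(X > 2.3) = 0.2·0.97725 + 0.38·0.0564161 + 0.14·0.755415 + 0.28·0.988295 = 0.599369.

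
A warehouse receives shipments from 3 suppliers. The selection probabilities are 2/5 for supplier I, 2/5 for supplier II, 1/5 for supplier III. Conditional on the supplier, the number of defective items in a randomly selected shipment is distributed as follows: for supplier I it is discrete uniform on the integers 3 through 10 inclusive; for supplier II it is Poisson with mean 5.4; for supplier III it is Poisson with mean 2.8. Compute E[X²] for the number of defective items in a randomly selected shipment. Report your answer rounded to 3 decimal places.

For each component E[X²] = Var + (mean)², giving I: 47.5; II: 34.56; III: 10.64.
Overall E[X²] = 0.4·47.5 + 0.4·34.56 + 0.2·10.64 = 34.952.

34.952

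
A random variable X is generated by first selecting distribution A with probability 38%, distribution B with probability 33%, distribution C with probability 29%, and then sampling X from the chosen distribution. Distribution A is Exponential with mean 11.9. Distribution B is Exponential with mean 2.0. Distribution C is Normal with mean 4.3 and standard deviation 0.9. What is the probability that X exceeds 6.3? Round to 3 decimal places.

Conditional on each component, P(X > 6.3): A: 0.588951; B: 0.0428521; C: 0.0131341.
By total probability, P(X > 6.3) = 0.38·0.588951 + 0.33·0.0428521 + 0.29·0.0131341 = 0.241752.

0.242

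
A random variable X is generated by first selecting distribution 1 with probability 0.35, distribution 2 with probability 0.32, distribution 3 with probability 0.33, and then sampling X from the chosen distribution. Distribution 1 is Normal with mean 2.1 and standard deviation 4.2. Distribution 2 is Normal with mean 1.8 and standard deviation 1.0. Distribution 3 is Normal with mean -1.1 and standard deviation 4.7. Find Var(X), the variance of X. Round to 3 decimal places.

15.865

Per component, 1: μ=2.1, E[X²]=22.05; 2: μ=1.8, E[X²]=4.24; 3: μ=-1.1, E[X²]=23.3.
E[X] = 0.35·2.1 + 0.32·1.8 + 0.33·-1.1 = 0.948.
E[X²] = 0.35·22.05 + 0.32·4.24 + 0.33·23.3 = 16.7633.
Var(X) = E[X²] − (E[X])² = 16.7633 − 0.898704 = 15.8646.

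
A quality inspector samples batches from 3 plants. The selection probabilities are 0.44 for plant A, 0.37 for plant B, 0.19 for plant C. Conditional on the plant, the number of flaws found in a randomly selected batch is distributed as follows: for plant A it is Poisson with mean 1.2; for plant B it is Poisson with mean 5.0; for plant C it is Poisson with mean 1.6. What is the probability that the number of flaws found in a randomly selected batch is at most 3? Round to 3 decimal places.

0.698

Conditional on each plant, P(X ≤ 3): A: 0.966231; B: 0.265026; C: 0.921187.
By total probability, P(X ≤ 3) = 0.44·0.966231 + 0.37·0.265026 + 0.19·0.921187 = 0.698227.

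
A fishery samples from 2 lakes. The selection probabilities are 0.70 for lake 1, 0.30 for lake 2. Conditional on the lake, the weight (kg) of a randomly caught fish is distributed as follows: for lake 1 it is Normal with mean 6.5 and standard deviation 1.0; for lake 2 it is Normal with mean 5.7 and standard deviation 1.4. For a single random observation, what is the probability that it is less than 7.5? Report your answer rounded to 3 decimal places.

0.859

Conditional on each lake, P(X < 7.5): 1: 0.841345; 2: 0.900729.
By total probability, P(X < 7.5) = 0.7·0.841345 + 0.3·0.900729 = 0.85916.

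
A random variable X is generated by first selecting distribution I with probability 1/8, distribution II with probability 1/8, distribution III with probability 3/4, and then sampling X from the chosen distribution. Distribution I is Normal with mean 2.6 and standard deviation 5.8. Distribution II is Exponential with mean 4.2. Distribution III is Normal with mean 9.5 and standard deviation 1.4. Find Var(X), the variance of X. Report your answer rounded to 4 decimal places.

Per component, I: μ=2.6, E[X²]=40.4; II: μ=4.2, E[X²]=35.28; III: μ=9.5, E[X²]=92.21.
E[X] = 0.125·2.6 + 0.125·4.2 + 0.75·9.5 = 7.975.
E[X²] = 0.125·40.4 + 0.125·35.28 + 0.75·92.21 = 78.6175.
Var(X) = E[X²] − (E[X])² = 78.6175 − 63.6006 = 15.0169.

15.0169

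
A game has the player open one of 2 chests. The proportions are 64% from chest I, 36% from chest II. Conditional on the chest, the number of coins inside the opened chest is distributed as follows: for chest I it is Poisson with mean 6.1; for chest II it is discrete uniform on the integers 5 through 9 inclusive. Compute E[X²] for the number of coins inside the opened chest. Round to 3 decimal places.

For each component E[X²] = Var + (mean)², giving I: 43.31; II: 51.
Overall E[X²] = 0.64·43.31 + 0.36·51 = 46.0784.

46.078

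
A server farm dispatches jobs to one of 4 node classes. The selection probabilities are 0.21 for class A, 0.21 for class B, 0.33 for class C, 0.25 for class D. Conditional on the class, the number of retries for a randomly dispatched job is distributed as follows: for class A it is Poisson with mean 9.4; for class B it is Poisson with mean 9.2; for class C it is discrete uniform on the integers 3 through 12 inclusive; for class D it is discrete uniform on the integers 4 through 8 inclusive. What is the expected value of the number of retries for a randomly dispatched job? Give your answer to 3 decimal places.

7.881

Component means — A: 9.4; B: 9.2; C: 7.5; D: 6.
E[X] = 0.21·9.4 + 0.21·9.2 + 0.33·7.5 + 0.25·6 = 7.881.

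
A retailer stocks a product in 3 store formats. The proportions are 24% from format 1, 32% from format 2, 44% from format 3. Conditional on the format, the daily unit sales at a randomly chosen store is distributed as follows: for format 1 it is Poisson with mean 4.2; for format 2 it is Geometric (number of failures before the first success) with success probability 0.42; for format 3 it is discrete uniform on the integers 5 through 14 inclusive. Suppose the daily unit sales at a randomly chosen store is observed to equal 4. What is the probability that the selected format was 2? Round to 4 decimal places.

Likelihoods P(X=4 | ·): 1: 0.194424; 2: 0.0475293; 3: 0.
Posterior ∝ prior × likelihood. Numerator for 2: 0.32·0.0475293 = 0.0152094.
Normalizing constant: 0.24·0.194424 + 0.32·0.0475293 + 0.44·0 = 0.061871.
P(2 | observation) = 0.0152094 / 0.061871 = 0.245824.

0.2458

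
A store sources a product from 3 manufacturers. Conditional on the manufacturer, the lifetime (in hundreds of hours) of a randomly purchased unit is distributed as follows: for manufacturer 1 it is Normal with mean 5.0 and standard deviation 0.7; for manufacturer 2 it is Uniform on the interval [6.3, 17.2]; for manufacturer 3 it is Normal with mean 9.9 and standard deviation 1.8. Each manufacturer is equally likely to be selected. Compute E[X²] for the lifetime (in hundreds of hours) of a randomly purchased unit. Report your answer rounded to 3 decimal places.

For each component E[X²] = Var + (mean)², giving 1: 25.49; 2: 147.963; 3: 101.25.
Overall E[X²] = 0.333333·25.49 + 0.333333·147.963 + 0.333333·101.25 = 91.5678.

91.568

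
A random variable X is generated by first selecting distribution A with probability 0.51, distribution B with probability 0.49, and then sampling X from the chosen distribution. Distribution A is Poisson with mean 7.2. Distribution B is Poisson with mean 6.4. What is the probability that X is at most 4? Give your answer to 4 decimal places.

Conditional on each component, P(X ≤ 4): A: 0.155516; B: 0.23507.
By total probability, P(X ≤ 4) = 0.51·0.155516 + 0.49·0.23507 = 0.194497.

0.1945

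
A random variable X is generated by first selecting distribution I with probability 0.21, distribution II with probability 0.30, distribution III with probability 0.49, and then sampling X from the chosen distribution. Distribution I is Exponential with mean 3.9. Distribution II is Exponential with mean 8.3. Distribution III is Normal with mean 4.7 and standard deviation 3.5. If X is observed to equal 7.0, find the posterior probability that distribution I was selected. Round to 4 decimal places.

0.1287

Likelihoods f(7.0 | ·): I: 0.0426022; II: 0.0518381; III: 0.091848.
Posterior ∝ prior × likelihood. Numerator for I: 0.21·0.0426022 = 0.00894647.
Normalizing constant: 0.21·0.0426022 + 0.3·0.0518381 + 0.49·0.091848 = 0.0695035.
P(I | observation) = 0.00894647 / 0.0695035 = 0.12872.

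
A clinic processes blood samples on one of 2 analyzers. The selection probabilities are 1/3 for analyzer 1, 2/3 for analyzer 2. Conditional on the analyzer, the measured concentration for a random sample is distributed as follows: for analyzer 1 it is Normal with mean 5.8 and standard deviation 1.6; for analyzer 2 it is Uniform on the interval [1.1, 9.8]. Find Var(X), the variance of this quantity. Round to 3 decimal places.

5.086

Per component, 1: μ=5.8, E[X²]=36.2; 2: μ=5.45, E[X²]=36.01.
E[X] = 0.333333·5.8 + 0.666667·5.45 = 5.56667.
E[X²] = 0.333333·36.2 + 0.666667·36.01 = 36.0733.
Var(X) = E[X²] − (E[X])² = 36.0733 − 30.9878 = 5.08556.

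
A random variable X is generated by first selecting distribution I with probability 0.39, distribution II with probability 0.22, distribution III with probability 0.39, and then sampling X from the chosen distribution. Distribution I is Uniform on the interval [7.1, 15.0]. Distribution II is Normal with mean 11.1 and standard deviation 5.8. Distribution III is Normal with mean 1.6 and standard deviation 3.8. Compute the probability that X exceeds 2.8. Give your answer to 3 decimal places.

Conditional on each component, P(X > 2.8): I: 1; II: 0.92379; III: 0.376081.
By total probability, P(X > 2.8) = 0.39·1 + 0.22·0.92379 + 0.39·0.376081 = 0.739905.

0.740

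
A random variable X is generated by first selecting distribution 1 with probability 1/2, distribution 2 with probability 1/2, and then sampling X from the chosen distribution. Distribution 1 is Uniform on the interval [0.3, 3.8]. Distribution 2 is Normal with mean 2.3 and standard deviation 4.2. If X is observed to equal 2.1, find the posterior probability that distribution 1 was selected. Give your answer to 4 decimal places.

0.7507

Likelihoods f(2.1 | ·): 1: 0.285714; 2: 0.0948786.
Posterior ∝ prior × likelihood. Numerator for 1: 0.5·0.285714 = 0.142857.
Normalizing constant: 0.5·0.285714 + 0.5·0.0948786 = 0.190296.
P(1 | observation) = 0.142857 / 0.190296 = 0.750708.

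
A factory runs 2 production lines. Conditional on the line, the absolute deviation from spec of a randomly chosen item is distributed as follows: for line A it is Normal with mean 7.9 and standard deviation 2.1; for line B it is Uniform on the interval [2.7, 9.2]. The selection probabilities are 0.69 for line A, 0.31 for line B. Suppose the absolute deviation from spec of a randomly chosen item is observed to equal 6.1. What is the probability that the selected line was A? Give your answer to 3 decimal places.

0.656

Likelihoods f(6.1 | ·): A: 0.131569; B: 0.153846.
Posterior ∝ prior × likelihood. Numerator for A: 0.69·0.131569 = 0.0907827.
Normalizing constant: 0.69·0.131569 + 0.31·0.153846 = 0.138475.
P(A | observation) = 0.0907827 / 0.138475 = 0.655589.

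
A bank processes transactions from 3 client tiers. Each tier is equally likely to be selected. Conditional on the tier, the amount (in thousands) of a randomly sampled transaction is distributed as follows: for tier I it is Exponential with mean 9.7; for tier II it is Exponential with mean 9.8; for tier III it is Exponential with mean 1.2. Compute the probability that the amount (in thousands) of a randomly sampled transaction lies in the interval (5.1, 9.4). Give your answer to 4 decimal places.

0.1455

Conditional on each tier, P(5.1 < X < 9.4): I: 0.211663; II: 0.211072; III: 0.0138679.
By total probability, P(5.1 < X < 9.4) = 0.333333·0.211663 + 0.333333·0.211072 + 0.333333·0.0138679 = 0.145535.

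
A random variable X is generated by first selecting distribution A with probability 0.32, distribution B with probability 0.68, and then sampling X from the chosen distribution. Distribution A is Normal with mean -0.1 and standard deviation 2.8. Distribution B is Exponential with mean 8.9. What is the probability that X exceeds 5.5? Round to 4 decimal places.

0.3738

Conditional on each component, P(X > 5.5): A: 0.0227501; B: 0.539034.
By total probability, P(X > 5.5) = 0.32·0.0227501 + 0.68·0.539034 = 0.373823.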